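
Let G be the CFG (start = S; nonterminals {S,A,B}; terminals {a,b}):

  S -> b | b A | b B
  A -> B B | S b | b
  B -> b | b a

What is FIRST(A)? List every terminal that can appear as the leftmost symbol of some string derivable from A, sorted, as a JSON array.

FIRST sets, iterate to fixpoint:
iter 1:
  A via A→b: +{b}
  B via B→b: +{b}
  S via S→b: +{b}
  FIRST[S]={b}  FIRST[A]={b}  FIRST[B]={b}
iter 2: — fixpoint
  FIRST[S]={b}  FIRST[A]={b}  FIRST[B]={b}

FIRST(A) = ["b"]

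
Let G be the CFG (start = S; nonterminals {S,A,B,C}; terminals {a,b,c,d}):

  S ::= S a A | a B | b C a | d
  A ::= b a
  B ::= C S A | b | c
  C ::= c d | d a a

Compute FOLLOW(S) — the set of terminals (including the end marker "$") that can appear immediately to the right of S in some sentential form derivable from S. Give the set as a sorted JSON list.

Compute FIRST by fixpoint:
[1]
  A via A→b a: +{b}
  B via B→b: +{b}
  B via B→c: +{c}
  C via C→c d: +{c}
  C via C→d a a: +{d}
  S via S→a B: +{a}
  S via S→b C a: +{b}
  S via S→d: +{d}
  S: {a,b,d}  A: {b}  B: {b,c}  C: {c,d}
[2]
  B via B→C S A: +{d}
  S: {a,b,d}  A: {b}  B: {b,c,d}  C: {c,d}
[3] (stable)
  S: {a,b,d}  A: {b}  B: {b,c,d}  C: {c,d}

FOLLOW sets:
FOLLOW(S) := {$}
round 1:
  B→C S A: FOLLOW(C) ⊇ FIRST(S) = {a,b,d}; new: +{a,b,d}
  B→C S A: FOLLOW(S) ⊇ FIRST(A) = {b}; new: +{b}
  S→S a A: FOLLOW(S) ⊇ FIRST(a) = {a}; new: +{a}
  S→S a A: FOLLOW(A) ⊇ FOLLOW(S) ⊇ {$,a,b}; new: +{$,a,b}
  S→a B: FOLLOW(B) ⊇ FOLLOW(S) ⊇ {$,a,b}; new: +{$,a,b}
  FOLLOW[S]={$,a,b}  FOLLOW[A]={$,a,b}  FOLLOW[B]={$,a,b}  FOLLOW[C]={a,b,d}
round 2: — fixpoint
  FOLLOW[S]={$,a,b}  FOLLOW[A]={$,a,b}  FOLLOW[B]={$,a,b}  FOLLOW[C]={a,b,d}

FOLLOW(S) = ["$", "a", "b"]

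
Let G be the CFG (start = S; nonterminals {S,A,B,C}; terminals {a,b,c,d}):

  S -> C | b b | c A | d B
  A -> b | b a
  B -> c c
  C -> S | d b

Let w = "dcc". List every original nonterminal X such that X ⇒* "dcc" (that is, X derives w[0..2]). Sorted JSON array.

CNF form of G:
  S -> T0 T0 | T2 A | T3 B | T3 T0
  A -> T0 T1 | b
  B -> T2 T2
  C -> T0 T0 | T2 A | T3 B | T3 T0
  T0 -> b
  T1 -> a
  T2 -> c
  T3 -> d

CYK fill, restricted to cells inside w[0..2]:
  [0..0]={T3}  "d"  orig:{}
  [1..1]={T2}  "c"  orig:{}
  [2..2]={T2}  "c"  orig:{}
  [0..1]=∅  "dc"
  [1..2]={B}  "cc"
  [0..2]={C,S}  "dcc"

Original NTs in T[0,2] deriving "dcc": ["C", "S"]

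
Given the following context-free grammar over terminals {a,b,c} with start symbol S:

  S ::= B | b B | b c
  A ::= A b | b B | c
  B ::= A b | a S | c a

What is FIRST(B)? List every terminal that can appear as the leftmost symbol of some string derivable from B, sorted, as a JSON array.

FIRST iteration:
iter 1:
  A via A→b B: +{b}
  A via A→c: +{c}
  B via B→A b: +{b,c}
  B via B→a S: +{a}
  S via S→B: +{a,b,c}
  S: {a,b,c}  A: {b,c}  B: {a,b,c}
iter 2: — fixpoint
  S: {a,b,c}  A: {b,c}  B: {a,b,c}

FIRST(B) = ["a", "b", "c"]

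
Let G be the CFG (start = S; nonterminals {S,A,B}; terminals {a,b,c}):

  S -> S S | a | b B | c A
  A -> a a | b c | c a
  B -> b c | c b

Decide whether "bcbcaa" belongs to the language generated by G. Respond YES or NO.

CNF form of G:
  S -> S S | T1 B | T2 A | a
  A -> T0 T0 | T1 T2 | T2 T0
  B -> T1 T2 | T2 T1
  T0 -> a
  T1 -> b
  T2 -> c

Fill CYK table bottom-up:
  [0..0]={T1}  "b"  orig:{}
  [1..1]={T2}  "c"  orig:{}
  [2..2]={T1}  "b"  orig:{}
  [3..3]={T2}  "c"  orig:{}
  [4..4]={S,T0}  "a"  orig:{S}
  [5..5]={S,T0}  "a"  orig:{S}
  [0..1]={A,B}  "bc"
  [1..2]={B}  "cb"
  [2..3]={A,B}  "bc"
  [3..4]={A}  "ca"
  [4..5]={A,S}  "aa"
  [0..2]={S}  "bcb"
  [1..3]={S}  "cbc"
  [2..4]=∅  "bca"
  [3..5]={S}  "caa"
  [0..3]=∅  "bcbc"
  [1..4]={S}  "cbca"
  [2..5]=∅  "bcaa"
  [0..4]=∅  "bcbca"
  [1..5]={S}  "cbcaa"
  [0..5]={S}  "bcbcaa"

S ∈ T[0,5] ⇒ YES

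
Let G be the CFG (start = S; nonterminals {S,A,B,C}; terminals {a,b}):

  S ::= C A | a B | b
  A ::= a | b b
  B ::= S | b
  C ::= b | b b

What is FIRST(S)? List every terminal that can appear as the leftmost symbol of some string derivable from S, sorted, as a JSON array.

FIRST iteration:
pass 1:
  A via A→a: +{a}
  A via A→b b: +{b}
  B via B→b: +{b}
  C via C→b: +{b}
  S via S→C A: +{b}
  S via S→a B: +{a}
  S: {a,b}  A: {a,b}  B: {b}  C: {b}
pass 2:
  B via B→S: +{a}
  S: {a,b}  A: {a,b}  B: {a,b}  C: {b}
pass 3: — fixpoint
  S: {a,b}  A: {a,b}  B: {a,b}  C: {b}

FIRST(S) = ["a", "b"]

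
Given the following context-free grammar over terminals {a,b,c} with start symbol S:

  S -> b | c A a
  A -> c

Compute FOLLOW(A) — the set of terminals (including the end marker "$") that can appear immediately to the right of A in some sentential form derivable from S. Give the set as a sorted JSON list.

Compute FIRST by fixpoint:
round 1:
  A via A→c: +{c}
  S via S→b: +{b}
  S via S→c A a: +{c}
  FIRST(S)={b,c}  FIRST(A)={c}
round 2: done
  FIRST(S)={b,c}  FIRST(A)={c}

FOLLOW iteration:
FOLLOW(S) := {$}
[1]
  S→c A a: FOLLOW(A) ⊇ FIRST(a) = {a}; new: +{a}
  FOLLOW[S]={$}  FOLLOW[A]={a}
[2] (no change)
  FOLLOW[S]={$}  FOLLOW[A]={a}

FOLLOW(A) = ["a"]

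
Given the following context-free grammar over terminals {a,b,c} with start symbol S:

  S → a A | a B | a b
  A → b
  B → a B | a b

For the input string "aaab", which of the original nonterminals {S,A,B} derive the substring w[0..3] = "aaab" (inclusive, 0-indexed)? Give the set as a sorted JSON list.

Convert to CNF:
  S -> T0 A | T0 B | T0 T1
  A -> b
  B -> T0 B | T0 T1
  T0 -> a
  T1 -> b

CYK table (by increasing span), restricted to cells inside w[0..3]:
  [0..0]={T0}  "a"  orig:{}
  [1..1]={T0}  "a"  orig:{}
  [2..2]={T0}  "a"  orig:{}
  [3..3]={A,T1}  "b"  orig:{A}
  [0..1]=∅  "aa"
  [1..2]=∅  "aa"
  [2..3]={B,S}  "ab"
  [0..2]=∅  "aaa"
  [1..3]={B,S}  "aab"
  [0..3]={B,S}  "aaab"

Original NTs in T[0,3] deriving "aaab": ["B", "S"]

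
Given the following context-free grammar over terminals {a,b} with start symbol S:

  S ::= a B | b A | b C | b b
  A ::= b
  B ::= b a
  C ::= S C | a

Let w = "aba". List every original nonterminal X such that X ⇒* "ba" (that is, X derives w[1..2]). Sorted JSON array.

CNF form of G:
  S -> T0 A | T0 C | T0 T0 | T1 B
  A -> b
  B -> T0 T1
  C -> S C | a
  T0 -> b
  T1 -> a

Fill CYK table bottom-up (cells [i..j] with 1 ≤ i ≤ j ≤ 2 only):
  [1..1]={A,T0}  "b"  orig:{A}
  [2..2]={C,T1}  "a"  orig:{C}
  [1..2]={B,S}  "ba"

Original NTs in T[1,2] deriving "ba": ["B", "S"]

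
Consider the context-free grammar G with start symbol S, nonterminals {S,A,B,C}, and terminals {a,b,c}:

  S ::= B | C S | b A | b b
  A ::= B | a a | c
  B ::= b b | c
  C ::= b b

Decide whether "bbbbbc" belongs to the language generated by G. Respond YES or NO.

Convert to CNF:
  S -> C S | T1 A | T1 T1 | c
  A -> T0 T0 | T1 T1 | c
  B -> T1 T1 | c
  C -> T1 T1
  T0 -> a
  T1 -> b

CYK fill:
  cell(0,0) b: {T1}  orig:{}
  cell(1,1) b: {T1}  orig:{}
  cell(2,2) b: {T1}  orig:{}
  cell(3,3) b: {T1}  orig:{}
  cell(4,4) b: {T1}  orig:{}
  cell(5,5) c: {A,B,S}
  cell(0,1) bb: {A,B,C,S}
  cell(1,2) bb: {A,B,C,S}
  cell(2,3) bb: {A,B,C,S}
  cell(3,4) bb: {A,B,C,S}
  cell(4,5) bc: {S}
  cell(0,2) bbb: {S}
  cell(1,3) bbb: {S}
  cell(2,4) bbb: {S}
  cell(3,5) bbc: {S}
  cell(0,3) bbbb: {S}
  cell(1,4) bbbb: {S}
  cell(2,5) bbbc: {S}
  cell(0,4) bbbbb: {S}
  cell(1,5) bbbbc: {S}
  cell(0,5) bbbbbc: {S}

S ∈ T[0,5] ⇒ YES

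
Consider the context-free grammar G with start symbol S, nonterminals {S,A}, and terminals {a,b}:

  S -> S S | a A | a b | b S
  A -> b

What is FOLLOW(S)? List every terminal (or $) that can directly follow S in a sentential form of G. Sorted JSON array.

FIRST iteration:
round 1:
  A via A→b: +{b}
  S via S→a A: +{a}
  S via S→b S: +{b}
  FIRST(S)={a,b}  FIRST(A)={b}
round 2: — fixpoint
  FIRST(S)={a,b}  FIRST(A)={b}

Compute FOLLOW by fixpoint:
FOLLOW(S) := {$}
iter 1:
  S→S S: FOLLOW(S) ⊇ FIRST(S) = {a,b}; new: +{a,b}
  S→a A: FOLLOW(A) ⊇ FOLLOW(S) ⊇ {$,a,b}; new: +{$,a,b}
  FOLLOW(S)={$,a,b}  FOLLOW(A)={$,a,b}
iter 2: (stable)
  FOLLOW(S)={$,a,b}  FOLLOW(A)={$,a,b}

FOLLOW(S) = ["$", "a", "b"]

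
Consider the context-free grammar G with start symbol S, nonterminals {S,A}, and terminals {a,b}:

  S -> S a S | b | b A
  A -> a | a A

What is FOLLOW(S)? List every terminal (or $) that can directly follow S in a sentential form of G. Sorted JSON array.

Compute FIRST by fixpoint:
round 1:
  A via A→a: +{a}
  S via S→b: +{b}
  FIRST[S]={b}  FIRST[A]={a}
round 2: — fixpoint
  FIRST[S]={b}  FIRST[A]={a}

FOLLOW iteration:
FOLLOW(S) := {$}
pass 1:
  S→S a S: FOLLOW(S) ⊇ FIRST(a) = {a}; new: +{a}
  S→b A: FOLLOW(A) ⊇ FOLLOW(S) ⊇ {$,a}; new: +{$,a}
  FOLLOW[S]={$,a}  FOLLOW[A]={$,a}
pass 2: — fixpoint
  FOLLOW[S]={$,a}  FOLLOW[A]={$,a}

FOLLOW(S) = ["$", "a"]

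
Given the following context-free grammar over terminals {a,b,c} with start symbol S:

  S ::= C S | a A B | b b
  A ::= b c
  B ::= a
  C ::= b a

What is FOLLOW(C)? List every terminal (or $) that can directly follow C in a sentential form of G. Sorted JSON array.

FIRST sets, iterate to fixpoint:
round 1:
  A via A→b c: +{b}
  B via B→a: +{a}
  C via C→b a: +{b}
  S via S→C S: +{b}
  S via S→a A B: +{a}
  FIRST(S)={a,b}  FIRST(A)={b}  FIRST(B)={a}  FIRST(C)={b}
round 2: done
  FIRST(S)={a,b}  FIRST(A)={b}  FIRST(B)={a}  FIRST(C)={b}

FOLLOW iteration:
initialize: $ ∈ FOLLOW(S)
iter 1:
  S→C S: FOLLOW(C) ⊇ FIRST(S) = {a,b}; new: +{a,b}
  S→a A B: FOLLOW(A) ⊇ FIRST(B) = {a}; new: +{a}
  S→a A B: FOLLOW(B) ⊇ FOLLOW(S) ⊇ {$}; new: +{$}
  FOLLOW(S)={$}  FOLLOW(A)={a}  FOLLOW(B)={$}  FOLLOW(C)={a,b}
iter 2: (no change)
  FOLLOW(S)={$}  FOLLOW(A)={a}  FOLLOW(B)={$}  FOLLOW(C)={a,b}

FOLLOW(C) = ["a", "b"]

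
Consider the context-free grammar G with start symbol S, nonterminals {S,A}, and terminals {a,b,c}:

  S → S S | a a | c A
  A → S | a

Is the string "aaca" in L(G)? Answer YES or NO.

CNF form of G:
  S -> S S | T0 T0 | T1 A
  A -> S S | T0 T0 | T1 A | a
  T0 -> a
  T1 -> c

CYK fill:
  T[0,0] 'a' = {A,T0}  orig:{A}
  T[1,1] 'a' = {A,T0}  orig:{A}
  T[2,2] 'c' = {T1}  orig:{}
  T[3,3] 'a' = {A,T0}  orig:{A}
  T[0,1] 'aa' = {A,S}
  T[1,2] 'ac' = ∅
  T[2,3] 'ca' = {A,S}
  T[0,2] 'aac' = ∅
  T[1,3] 'aca' = ∅
  T[0,3] 'aaca' = {A,S}

S ∈ T[0,3] ⇒ YES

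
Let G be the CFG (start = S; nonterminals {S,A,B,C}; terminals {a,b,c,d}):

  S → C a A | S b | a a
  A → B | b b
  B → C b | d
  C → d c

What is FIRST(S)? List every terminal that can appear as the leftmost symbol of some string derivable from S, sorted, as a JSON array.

FIRST sets, iterate to fixpoint:
pass 1:
  A via A→b b: +{b}
  B via B→d: +{d}
  C via C→d c: +{d}
  S via S→C a A: +{d}
  S via S→a a: +{a}
  FIRST(S)={a,d}  FIRST(A)={b}  FIRST(B)={d}  FIRST(C)={d}
pass 2:
  A via A→B: +{d}
  FIRST(S)={a,d}  FIRST(A)={b,d}  FIRST(B)={d}  FIRST(C)={d}
pass 3: (no change)
  FIRST(S)={a,d}  FIRST(A)={b,d}  FIRST(B)={d}  FIRST(C)={d}

FIRST(S) = ["a", "d"]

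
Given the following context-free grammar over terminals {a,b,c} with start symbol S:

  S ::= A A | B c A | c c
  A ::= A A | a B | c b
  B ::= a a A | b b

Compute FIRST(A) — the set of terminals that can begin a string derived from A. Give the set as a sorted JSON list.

FIRST iteration:
[1]
  A via A→a B: +{a}
  A via A→c b: +{c}
  B via B→a a A: +{a}
  B via B→b b: +{b}
  S via S→A A: +{a,c}
  S via S→B c A: +{b}
  FIRST[S]={a,b,c}  FIRST[A]={a,c}  FIRST[B]={a,b}
[2] (no change)
  FIRST[S]={a,b,c}  FIRST[A]={a,c}  FIRST[B]={a,b}

FIRST(A) = ["a", "c"]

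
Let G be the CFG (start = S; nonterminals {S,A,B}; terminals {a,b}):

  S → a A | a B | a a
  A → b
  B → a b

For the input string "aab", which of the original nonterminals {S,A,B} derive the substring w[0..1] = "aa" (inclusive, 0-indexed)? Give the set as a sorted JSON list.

Convert to CNF:
  S -> T0 A | T0 B | T0 T0
  A -> b
  B -> T0 T1
  T0 -> a
  T1 -> b

CYK table (by increasing span) (cells [i..j] with 0 ≤ i ≤ j ≤ 1 only):
  cell(0,0) a: {T0}  orig:{}
  cell(1,1) a: {T0}  orig:{}
  cell(0,1) aa: {S}

Original NTs in T[0,1] deriving "aa": ["S"]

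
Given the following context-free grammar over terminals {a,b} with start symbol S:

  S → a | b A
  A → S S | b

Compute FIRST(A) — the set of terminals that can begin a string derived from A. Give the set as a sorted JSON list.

FIRST sets, iterate to fixpoint:
round 1:
  A via A→b: +{b}
  S via S→a: +{a}
  S via S→b A: +{b}
  S: {a,b}  A: {b}
round 2:
  A via A→S S: +{a}
  S: {a,b}  A: {a,b}
round 3: done
  S: {a,b}  A: {a,b}

FIRST(A) = ["a", "b"]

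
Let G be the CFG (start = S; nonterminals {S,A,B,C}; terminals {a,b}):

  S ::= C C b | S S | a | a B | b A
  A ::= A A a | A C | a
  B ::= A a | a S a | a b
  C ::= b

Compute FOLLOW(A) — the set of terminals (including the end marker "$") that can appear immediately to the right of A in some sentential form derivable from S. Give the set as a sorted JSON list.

FIRST sets, iterate to fixpoint:
iter 1:
  A via A→a: +{a}
  B via B→A a: +{a}
  C via C→b: +{b}
  S via S→C C b: +{b}
  S via S→a: +{a}
  FIRST[S]={a,b}  FIRST[A]={a}  FIRST[B]={a}  FIRST[C]={b}
iter 2: (no change)
  FIRST[S]={a,b}  FIRST[A]={a}  FIRST[B]={a}  FIRST[C]={b}

FOLLOW sets:
seed FOLLOW(S) with $
[1]
  A→A A a: FOLLOW(A) ⊇ FIRST(A) = {a}; new: +{a}
  A→A C: FOLLOW(A) ⊇ FIRST(C) = {b}; new: +{b}
  A→A C: FOLLOW(C) ⊇ FOLLOW(A) ⊇ {a,b}; new: +{a,b}
  B→a S a: FOLLOW(S) ⊇ FIRST(a) = {a}; new: +{a}
  S→S S: FOLLOW(S) ⊇ FIRST(S) = {a,b}; new: +{b}
  S→a B: FOLLOW(B) ⊇ FOLLOW(S) ⊇ {$,a,b}; new: +{$,a,b}
  S→b A: FOLLOW(A) ⊇ FOLLOW(S) ⊇ {$,a,b}; new: +{$}
  S: {$,a,b}  A: {$,a,b}  B: {$,a,b}  C: {a,b}
[2]
  A→A C: FOLLOW(C) ⊇ FOLLOW(A) ⊇ {$,a,b}; new: +{$}
  S: {$,a,b}  A: {$,a,b}  B: {$,a,b}  C: {$,a,b}
[3] (stable)
  S: {$,a,b}  A: {$,a,b}  B: {$,a,b}  C: {$,a,b}

FOLLOW(A) = ["$", "a", "b"]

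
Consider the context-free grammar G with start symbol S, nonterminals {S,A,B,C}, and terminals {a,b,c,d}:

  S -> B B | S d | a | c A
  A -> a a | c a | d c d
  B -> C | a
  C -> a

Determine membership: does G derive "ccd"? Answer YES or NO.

CNF form of G:
  S -> B B | S T2 | T1 A | a
  A -> T0 T0 | T1 T0 | T2 X3
  B -> a
  C -> a
  T0 -> a
  T1 -> c
  T2 -> d
  X3 -> T1 T2

CYK table (by increasing span):
  cell(0,0) c: {T1}  orig:{}
  cell(1,1) c: {T1}  orig:{}
  cell(2,2) d: {T2}  orig:{}
  cell(0,1) cc: ∅
  cell(1,2) cd: {X3}  orig:{}
  cell(0,2) ccd: ∅

S ∉ T[0,2] ⇒ NO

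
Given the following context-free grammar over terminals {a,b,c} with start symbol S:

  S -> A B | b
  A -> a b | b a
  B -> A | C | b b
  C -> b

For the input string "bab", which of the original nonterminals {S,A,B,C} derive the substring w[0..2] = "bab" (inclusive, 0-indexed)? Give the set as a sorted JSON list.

Convert to CNF:
  S -> A B | b
  A -> T0 T1 | T1 T0
  B -> T0 T1 | T1 T0 | T1 T1 | b
  C -> b
  T0 -> a
  T1 -> b

Fill CYK table bottom-up (cells [i..j] with 0 ≤ i ≤ j ≤ 2 only):
  cell(0,0) b: {B,C,S,T1}  orig:{B,C,S}
  cell(1,1) a: {T0}  orig:{}
  cell(2,2) b: {B,C,S,T1}  orig:{B,C,S}
  cell(0,1) ba: {A,B}
  cell(1,2) ab: {A,B}
  cell(0,2) bab: {S}

Original NTs in T[0,2] deriving "bab": ["S"]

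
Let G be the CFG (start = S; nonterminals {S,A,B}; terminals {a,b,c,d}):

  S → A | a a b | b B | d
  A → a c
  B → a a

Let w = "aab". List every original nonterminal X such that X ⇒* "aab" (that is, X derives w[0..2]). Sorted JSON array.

Convert to CNF:
  S -> T0 T1 | T0 X3 | T2 B | d
  A -> T0 T1
  B -> T0 T0
  T0 -> a
  T1 -> c
  T2 -> b
  X3 -> T0 T2

CYK table (by increasing span) (cells [i..j] with 0 ≤ i ≤ j ≤ 2 only):
  [0..0]={T0}  "a"  orig:{}
  [1..1]={T0}  "a"  orig:{}
  [2..2]={T2}  "b"  orig:{}
  [0..1]={B}  "aa"
  [1..2]={X3}  "ab"  orig:{}
  [0..2]={S}  "aab"

Original NTs in T[0,2] deriving "aab": ["S"]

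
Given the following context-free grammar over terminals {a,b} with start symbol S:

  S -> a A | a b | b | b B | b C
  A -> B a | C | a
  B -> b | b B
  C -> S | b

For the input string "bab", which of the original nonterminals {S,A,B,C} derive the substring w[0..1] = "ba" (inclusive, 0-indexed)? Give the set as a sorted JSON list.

Convert to CNF:
  S -> T0 A | T0 T1 | T1 B | T1 C | b
  A -> B T0 | T0 A | T0 T1 | T1 B | T1 C | a | b
  B -> T1 B | b
  C -> T0 A | T0 T1 | T1 B | T1 C | b
  T0 -> a
  T1 -> b

Fill CYK table bottom-up — only the sub-triangle for w[0..1]:
  cell(0,0) b: {A,B,C,S,T1}  orig:{A,B,C,S}
  cell(1,1) a: {A,T0}  orig:{A}
  cell(0,1) ba: {A}

Original NTs in T[0,1] deriving "ba": ["A"]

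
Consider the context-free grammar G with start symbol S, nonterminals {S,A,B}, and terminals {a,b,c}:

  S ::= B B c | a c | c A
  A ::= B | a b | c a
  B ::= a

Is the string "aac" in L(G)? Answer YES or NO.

Convert to CNF:
  S -> B X3 | T0 T2 | T2 A
  A -> T0 T1 | T2 T0 | a
  B -> a
  T0 -> a
  T1 -> b
  T2 -> c
  X3 -> B T2

CYK fill:
  T[0,0] 'a' = {A,B,T0}  orig:{A,B}
  T[1,1] 'a' = {A,B,T0}  orig:{A,B}
  T[2,2] 'c' = {T2}  orig:{}
  T[0,1] 'aa' = ∅
  T[1,2] 'ac' = {S,X3}  orig:{S}
  T[0,2] 'aac' = {S}

S ∈ T[0,2] ⇒ YES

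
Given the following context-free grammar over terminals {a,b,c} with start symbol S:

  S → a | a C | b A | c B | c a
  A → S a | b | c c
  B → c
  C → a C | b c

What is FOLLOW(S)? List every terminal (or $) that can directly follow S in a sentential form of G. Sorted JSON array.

FIRST iteration:
pass 1:
  A via A→b: +{b}
  A via A→c c: +{c}
  B via B→c: +{c}
  C via C→a C: +{a}
  C via C→b c: +{b}
  S via S→a: +{a}
  S via S→b A: +{b}
  S via S→c B: +{c}
  S: {a,b,c}  A: {b,c}  B: {c}  C: {a,b}
pass 2:
  A via A→S a: +{a}
  S: {a,b,c}  A: {a,b,c}  B: {c}  C: {a,b}
pass 3: (no change)
  S: {a,b,c}  A: {a,b,c}  B: {c}  C: {a,b}

FOLLOW sets:
seed FOLLOW(S) with $
pass 1:
  A→S a: FOLLOW(S) ⊇ FIRST(a) = {a}; new: +{a}
  S→a C: FOLLOW(C) ⊇ FOLLOW(S) ⊇ {$,a}; new: +{$,a}
  S→b A: FOLLOW(A) ⊇ FOLLOW(S) ⊇ {$,a}; new: +{$,a}
  S→c B: FOLLOW(B) ⊇ FOLLOW(S) ⊇ {$,a}; new: +{$,a}
  FOLLOW(S)={$,a}  FOLLOW(A)={$,a}  FOLLOW(B)={$,a}  FOLLOW(C)={$,a}
pass 2: done
  FOLLOW(S)={$,a}  FOLLOW(A)={$,a}  FOLLOW(B)={$,a}  FOLLOW(C)={$,a}

FOLLOW(S) = ["$", "a"]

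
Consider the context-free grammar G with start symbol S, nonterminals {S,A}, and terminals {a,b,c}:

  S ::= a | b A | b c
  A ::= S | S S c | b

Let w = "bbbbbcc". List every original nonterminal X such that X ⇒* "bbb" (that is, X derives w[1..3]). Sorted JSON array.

CNF form of G:
  S -> T1 A | T1 T0 | a
  A -> S X2 | T1 A | T1 T0 | a | b
  T0 -> c
  T1 -> b
  X2 -> S T0

Fill CYK table bottom-up (cells [i..j] with 1 ≤ i ≤ j ≤ 3 only):
  T[1,1] 'b' = {A,T1}  orig:{A}
  T[2,2] 'b' = {A,T1}  orig:{A}
  T[3,3] 'b' = {A,T1}  orig:{A}
  T[1,2] 'bb' = {A,S}
  T[2,3] 'bb' = {A,S}
  T[1,3] 'bbb' = {A,S}

Original NTs in T[1,3] deriving "bbb": ["A", "S"]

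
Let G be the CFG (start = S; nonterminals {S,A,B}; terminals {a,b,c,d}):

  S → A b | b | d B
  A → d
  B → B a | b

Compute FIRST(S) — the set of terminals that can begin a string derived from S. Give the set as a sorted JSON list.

FIRST iteration:
round 1:
  A via A→d: +{d}
  B via B→b: +{b}
  S via S→A b: +{d}
  S via S→b: +{b}
  S: {b,d}  A: {d}  B: {b}
round 2: done
  S: {b,d}  A: {d}  B: {b}

FIRST(S) = ["b", "d"]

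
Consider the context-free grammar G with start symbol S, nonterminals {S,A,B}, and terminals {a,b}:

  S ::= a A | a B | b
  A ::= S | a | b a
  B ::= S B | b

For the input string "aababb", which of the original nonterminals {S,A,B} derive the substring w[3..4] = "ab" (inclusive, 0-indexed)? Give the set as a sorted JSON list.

CNF form of G:
  S -> T0 A | T0 B | b
  A -> T0 A | T0 B | T1 T0 | a | b
  B -> S B | b
  T0 -> a
  T1 -> b

CYK table (by increasing span) (cells [i..j] with 3 ≤ i ≤ j ≤ 4 only):
  [3..3]={A,T0}  "a"  orig:{A}
  [4..4]={A,B,S,T1}  "b"  orig:{A,B,S}
  [3..4]={A,S}  "ab"

Original NTs in T[3,4] deriving "ab": ["A", "S"]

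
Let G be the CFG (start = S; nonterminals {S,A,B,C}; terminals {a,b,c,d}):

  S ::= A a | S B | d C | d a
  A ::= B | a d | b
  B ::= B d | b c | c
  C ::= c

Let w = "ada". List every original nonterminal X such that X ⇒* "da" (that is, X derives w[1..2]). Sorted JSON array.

Convert to CNF:
  S -> A T1 | S B | T0 C | T0 T1
  A -> B T0 | T1 T0 | T2 T3 | b | c
  B -> B T0 | T2 T3 | c
  C -> c
  T0 -> d
  T1 -> a
  T2 -> b
  T3 -> c

CYK fill (cells [i..j] with 1 ≤ i ≤ j ≤ 2 only):
  [1..1]={T0}  "d"  orig:{}
  [2..2]={T1}  "a"  orig:{}
  [1..2]={S}  "da"

Original NTs in T[1,2] deriving "da": ["S"]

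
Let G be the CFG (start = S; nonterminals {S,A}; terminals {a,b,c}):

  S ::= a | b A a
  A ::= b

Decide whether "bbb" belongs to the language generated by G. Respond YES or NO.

Convert to CNF:
  S -> T0 X2 | a
  A -> b
  T0 -> b
  T1 -> a
  X2 -> A T1

Fill CYK table bottom-up:
  [0..0]={A,T0}  "b"  orig:{A}
  [1..1]={A,T0}  "b"  orig:{A}
  [2..2]={A,T0}  "b"  orig:{A}
  [0..1]=∅  "bb"
  [1..2]=∅  "bb"
  [0..2]=∅  "bbb"

S ∉ T[0,2] ⇒ NO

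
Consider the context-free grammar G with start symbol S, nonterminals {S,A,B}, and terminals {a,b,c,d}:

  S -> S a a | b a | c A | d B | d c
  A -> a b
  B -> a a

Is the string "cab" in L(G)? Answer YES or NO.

Convert to CNF:
  S -> S X4 | T1 T0 | T2 A | T3 B | T3 T2
  A -> T0 T1
  B -> T0 T0
  T0 -> a
  T1 -> b
  T2 -> c
  T3 -> d
  X4 -> T0 T0

CYK table (by increasing span):
  [0..0]={T2}  "c"  orig:{}
  [1..1]={T0}  "a"  orig:{}
  [2..2]={T1}  "b"  orig:{}
  [0..1]=∅  "ca"
  [1..2]={A}  "ab"
  [0..2]={S}  "cab"

S ∈ T[0,2] ⇒ YES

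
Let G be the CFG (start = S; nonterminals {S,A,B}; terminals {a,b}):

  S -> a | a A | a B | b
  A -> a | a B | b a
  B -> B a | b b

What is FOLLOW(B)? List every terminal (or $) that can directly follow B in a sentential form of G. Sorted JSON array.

FIRST sets, iterate to fixpoint:
pass 1:
  A via A→a: +{a}
  A via A→b a: +{b}
  B via B→b b: +{b}
  S via S→a: +{a}
  S via S→b: +{b}
  FIRST(S)={a,b}  FIRST(A)={a,b}  FIRST(B)={b}
pass 2: (stable)
  FIRST(S)={a,b}  FIRST(A)={a,b}  FIRST(B)={b}

FOLLOW iteration:
initialize: $ ∈ FOLLOW(S)
pass 1:
  B→B a: FOLLOW(B) ⊇ FIRST(a) = {a}; new: +{a}
  S→a A: FOLLOW(A) ⊇ FOLLOW(S) ⊇ {$}; new: +{$}
  S→a B: FOLLOW(B) ⊇ FOLLOW(S) ⊇ {$}; new: +{$}
  FOLLOW[S]={$}  FOLLOW[A]={$}  FOLLOW[B]={$,a}
pass 2: (no change)
  FOLLOW[S]={$}  FOLLOW[A]={$}  FOLLOW[B]={$,a}

FOLLOW(B) = ["$", "a"]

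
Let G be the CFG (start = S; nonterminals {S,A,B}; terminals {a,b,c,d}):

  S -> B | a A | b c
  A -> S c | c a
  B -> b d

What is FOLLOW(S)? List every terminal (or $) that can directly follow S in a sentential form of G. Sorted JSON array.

FIRST sets, iterate to fixpoint:
round 1:
  A via A→c a: +{c}
  B via B→b d: +{b}
  S via S→B: +{b}
  S via S→a A: +{a}
  FIRST[S]={a,b}  FIRST[A]={c}  FIRST[B]={b}
round 2:
  A via A→S c: +{a,b}
  FIRST[S]={a,b}  FIRST[A]={a,b,c}  FIRST[B]={b}
round 3: done
  FIRST[S]={a,b}  FIRST[A]={a,b,c}  FIRST[B]={b}

FOLLOW iteration:
initialize: $ ∈ FOLLOW(S)
iter 1:
  A→S c: FOLLOW(S) ⊇ FIRST(c) = {c}; new: +{c}
  S→B: FOLLOW(B) ⊇ FOLLOW(S) ⊇ {$,c}; new: +{$,c}
  S→a A: FOLLOW(A) ⊇ FOLLOW(S) ⊇ {$,c}; new: +{$,c}
  FOLLOW(S)={$,c}  FOLLOW(A)={$,c}  FOLLOW(B)={$,c}
iter 2: (stable)
  FOLLOW(S)={$,c}  FOLLOW(A)={$,c}  FOLLOW(B)={$,c}

FOLLOW(S) = ["$", "c"]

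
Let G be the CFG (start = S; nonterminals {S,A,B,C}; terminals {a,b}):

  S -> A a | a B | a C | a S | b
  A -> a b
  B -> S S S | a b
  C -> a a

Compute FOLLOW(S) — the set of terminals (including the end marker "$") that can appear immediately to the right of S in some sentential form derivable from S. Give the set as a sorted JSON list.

FIRST iteration:
pass 1:
  A via A→a b: +{a}
  B via B→a b: +{a}
  C via C→a a: +{a}
  S via S→A a: +{a}
  S via S→b: +{b}
  S: {a,b}  A: {a}  B: {a}  C: {a}
pass 2:
  B via B→S S S: +{b}
  S: {a,b}  A: {a}  B: {a,b}  C: {a}
pass 3: done
  S: {a,b}  A: {a}  B: {a,b}  C: {a}

FOLLOW sets:
seed FOLLOW(S) with $
pass 1:
  B→S S S: FOLLOW(S) ⊇ FIRST(S) = {a,b}; new: +{a,b}
  S→A a: FOLLOW(A) ⊇ FIRST(a) = {a}; new: +{a}
  S→a B: FOLLOW(B) ⊇ FOLLOW(S) ⊇ {$,a,b}; new: +{$,a,b}
  S→a C: FOLLOW(C) ⊇ FOLLOW(S) ⊇ {$,a,b}; new: +{$,a,b}
  FOLLOW(S)={$,a,b}  FOLLOW(A)={a}  FOLLOW(B)={$,a,b}  FOLLOW(C)={$,a,b}
pass 2: done
  FOLLOW(S)={$,a,b}  FOLLOW(A)={a}  FOLLOW(B)={$,a,b}  FOLLOW(C)={$,a,b}

FOLLOW(S) = ["$", "a", "b"]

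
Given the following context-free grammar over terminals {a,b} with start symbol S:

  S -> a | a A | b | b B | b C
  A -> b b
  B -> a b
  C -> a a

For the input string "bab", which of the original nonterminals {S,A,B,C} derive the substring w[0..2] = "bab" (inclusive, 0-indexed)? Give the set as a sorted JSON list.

CNF form of G:
  S -> T0 B | T0 C | T1 A | a | b
  A -> T0 T0
  B -> T1 T0
  C -> T1 T1
  T0 -> b
  T1 -> a

CYK fill, restricted to cells inside w[0..2]:
  cell(0,0) b: {S,T0}  orig:{S}
  cell(1,1) a: {S,T1}  orig:{S}
  cell(2,2) b: {S,T0}  orig:{S}
  cell(0,1) ba: ∅
  cell(1,2) ab: {B}
  cell(0,2) bab: {S}

Original NTs in T[0,2] deriving "bab": ["S"]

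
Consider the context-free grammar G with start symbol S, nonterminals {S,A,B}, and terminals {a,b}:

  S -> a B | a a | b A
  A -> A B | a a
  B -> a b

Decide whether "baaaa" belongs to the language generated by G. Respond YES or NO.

CNF form of G:
  S -> T0 B | T0 T0 | T1 A
  A -> A B | T0 T0
  B -> T0 T1
  T0 -> a
  T1 -> b

CYK table (by increasing span):
  T[0,0] 'b' = {T1}  orig:{}
  T[1,1] 'a' = {T0}  orig:{}
  T[2,2] 'a' = {T0}  orig:{}
  T[3,3] 'a' = {T0}  orig:{}
  T[4,4] 'a' = {T0}  orig:{}
  T[0,1] 'ba' = ∅
  T[1,2] 'aa' = {A,S}
  T[2,3] 'aa' = {A,S}
  T[3,4] 'aa' = {A,S}
  T[0,2] 'baa' = {S}
  T[1,3] 'aaa' = ∅
  T[2,4] 'aaa' = ∅
  T[0,3] 'baaa' = ∅
  T[1,4] 'aaaa' = ∅
  T[0,4] 'baaaa' = ∅

S ∉ T[0,4] ⇒ NO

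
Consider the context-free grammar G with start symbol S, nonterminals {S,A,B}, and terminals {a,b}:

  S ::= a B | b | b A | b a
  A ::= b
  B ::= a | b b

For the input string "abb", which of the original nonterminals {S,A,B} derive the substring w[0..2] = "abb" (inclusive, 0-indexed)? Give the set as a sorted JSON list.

Convert to CNF:
  S -> T0 A | T0 T1 | T1 B | b
  A -> b
  B -> T0 T0 | a
  T0 -> b
  T1 -> a

CYK table (by increasing span) — only the sub-triangle for w[0..2]:
  cell(0,0) a: {B,T1}  orig:{B}
  cell(1,1) b: {A,S,T0}  orig:{A,S}
  cell(2,2) b: {A,S,T0}  orig:{A,S}
  cell(0,1) ab: ∅
  cell(1,2) bb: {B,S}
  cell(0,2) abb: {S}

Original NTs in T[0,2] deriving "abb": ["S"]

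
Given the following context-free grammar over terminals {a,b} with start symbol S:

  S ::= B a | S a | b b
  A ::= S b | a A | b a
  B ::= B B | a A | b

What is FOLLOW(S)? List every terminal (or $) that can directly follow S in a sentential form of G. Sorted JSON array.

FIRST iteration:
[1]
  A via A→a A: +{a}
  A via A→b a: +{b}
  B via B→a A: +{a}
  B via B→b: +{b}
  S via S→B a: +{a,b}
  FIRST[S]={a,b}  FIRST[A]={a,b}  FIRST[B]={a,b}
[2] done
  FIRST[S]={a,b}  FIRST[A]={a,b}  FIRST[B]={a,b}

FOLLOW sets:
seed FOLLOW(S) with $
[1]
  A→S b: FOLLOW(S) ⊇ FIRST(b) = {b}; new: +{b}
  B→B B: FOLLOW(B) ⊇ FIRST(B) = {a,b}; new: +{a,b}
  B→a A: FOLLOW(A) ⊇ FOLLOW(B) ⊇ {a,b}; new: +{a,b}
  S→S a: FOLLOW(S) ⊇ FIRST(a) = {a}; new: +{a}
  FOLLOW[S]={$,a,b}  FOLLOW[A]={a,b}  FOLLOW[B]={a,b}
[2] (no change)
  FOLLOW[S]={$,a,b}  FOLLOW[A]={a,b}  FOLLOW[B]={a,b}

FOLLOW(S) = ["$", "a", "b"]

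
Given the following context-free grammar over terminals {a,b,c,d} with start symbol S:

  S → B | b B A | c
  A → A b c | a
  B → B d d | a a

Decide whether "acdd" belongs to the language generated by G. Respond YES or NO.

CNF form of G:
  S -> B X6 | T0 X7 | T3 T3 | c
  A -> A X4 | a
  B -> B X5 | T3 T3
  T0 -> b
  T1 -> c
  T2 -> d
  T3 -> a
  X4 -> T0 T1
  X5 -> T2 T2
  X6 -> T2 T2
  X7 -> B A

Fill CYK table bottom-up:
  T[0,0] 'a' = {A,T3}  orig:{A}
  T[1,1] 'c' = {S,T1}  orig:{S}
  T[2,2] 'd' = {T2}  orig:{}
  T[3,3] 'd' = {T2}  orig:{}
  T[0,1] 'ac' = ∅
  T[1,2] 'cd' = ∅
  T[2,3] 'dd' = {X5,X6}  orig:{}
  T[0,2] 'acd' = ∅
  T[1,3] 'cdd' = ∅
  T[0,3] 'acdd' = ∅

S ∉ T[0,3] ⇒ NO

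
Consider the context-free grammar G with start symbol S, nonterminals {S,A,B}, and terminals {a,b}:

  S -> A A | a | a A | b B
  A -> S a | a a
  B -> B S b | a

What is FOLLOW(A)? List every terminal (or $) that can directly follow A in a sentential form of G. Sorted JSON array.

FIRST iteration:
[1]
  A via A→a a: +{a}
  B via B→a: +{a}
  S via S→A A: +{a}
  S via S→b B: +{b}
  FIRST[S]={a,b}  FIRST[A]={a}  FIRST[B]={a}
[2]
  A via A→S a: +{b}
  FIRST[S]={a,b}  FIRST[A]={a,b}  FIRST[B]={a}
[3] — fixpoint
  FIRST[S]={a,b}  FIRST[A]={a,b}  FIRST[B]={a}

FOLLOW sets:
seed FOLLOW(S) with $
round 1:
  A→S a: FOLLOW(S) ⊇ FIRST(a) = {a}; new: +{a}
  B→B S b: FOLLOW(B) ⊇ FIRST(S) = {a,b}; new: +{a,b}
  B→B S b: FOLLOW(S) ⊇ FIRST(b) = {b}; new: +{b}
  S→A A: FOLLOW(A) ⊇ FIRST(A) = {a,b}; new: +{a,b}
  S→A A: FOLLOW(A) ⊇ FOLLOW(S) ⊇ {$,a,b}; new: +{$}
  S→b B: FOLLOW(B) ⊇ FOLLOW(S) ⊇ {$,a,b}; new: +{$}
  S: {$,a,b}  A: {$,a,b}  B: {$,a,b}
round 2: done
  S: {$,a,b}  A: {$,a,b}  B: {$,a,b}

FOLLOW(A) = ["$", "a", "b"]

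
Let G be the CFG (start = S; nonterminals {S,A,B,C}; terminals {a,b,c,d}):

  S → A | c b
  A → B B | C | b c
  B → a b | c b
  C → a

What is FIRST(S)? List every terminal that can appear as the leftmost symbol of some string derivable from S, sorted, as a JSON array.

Compute FIRST by fixpoint:
pass 1:
  A via A→b c: +{b}
  B via B→a b: +{a}
  B via B→c b: +{c}
  C via C→a: +{a}
  S via S→A: +{b}
  S via S→c b: +{c}
  FIRST(S)={b,c}  FIRST(A)={b}  FIRST(B)={a,c}  FIRST(C)={a}
pass 2:
  A via A→B B: +{a,c}
  S via S→A: +{a}
  FIRST(S)={a,b,c}  FIRST(A)={a,b,c}  FIRST(B)={a,c}  FIRST(C)={a}
pass 3: done
  FIRST(S)={a,b,c}  FIRST(A)={a,b,c}  FIRST(B)={a,c}  FIRST(C)={a}

FIRST(S) = ["a", "b", "c"]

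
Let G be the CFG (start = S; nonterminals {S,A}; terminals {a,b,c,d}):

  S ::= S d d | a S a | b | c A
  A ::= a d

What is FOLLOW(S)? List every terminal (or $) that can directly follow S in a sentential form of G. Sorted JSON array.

FIRST sets, iterate to fixpoint:
[1]
  A via A→a d: +{a}
  S via S→a S a: +{a}
  S via S→b: +{b}
  S via S→c A: +{c}
  FIRST(S)={a,b,c}  FIRST(A)={a}
[2] done
  FIRST(S)={a,b,c}  FIRST(A)={a}

FOLLOW sets:
seed FOLLOW(S) with $
[1]
  S→S d d: FOLLOW(S) ⊇ FIRST(d) = {d}; new: +{d}
  S→a S a: FOLLOW(S) ⊇ FIRST(a) = {a}; new: +{a}
  S→c A: FOLLOW(A) ⊇ FOLLOW(S) ⊇ {$,a,d}; new: +{$,a,d}
  FOLLOW(S)={$,a,d}  FOLLOW(A)={$,a,d}
[2] (no change)
  FOLLOW(S)={$,a,d}  FOLLOW(A)={$,a,d}

FOLLOW(S) = ["$", "a", "d"]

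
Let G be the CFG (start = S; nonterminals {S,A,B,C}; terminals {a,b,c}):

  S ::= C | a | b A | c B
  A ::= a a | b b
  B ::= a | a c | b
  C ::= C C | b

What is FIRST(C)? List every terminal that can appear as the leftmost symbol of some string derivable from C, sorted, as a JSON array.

Compute FIRST by fixpoint:
round 1:
  A via A→a a: +{a}
  A via A→b b: +{b}
  B via B→a: +{a}
  B via B→b: +{b}
  C via C→b: +{b}
  S via S→C: +{b}
  S via S→a: +{a}
  S via S→c B: +{c}
  FIRST[S]={a,b,c}  FIRST[A]={a,b}  FIRST[B]={a,b}  FIRST[C]={b}
round 2: (stable)
  FIRST[S]={a,b,c}  FIRST[A]={a,b}  FIRST[B]={a,b}  FIRST[C]={b}

FIRST(C) = ["b"]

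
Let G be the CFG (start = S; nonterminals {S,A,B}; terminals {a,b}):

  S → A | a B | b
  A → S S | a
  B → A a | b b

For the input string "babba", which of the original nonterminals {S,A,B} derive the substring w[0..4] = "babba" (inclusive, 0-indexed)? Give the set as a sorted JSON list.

Convert to CNF:
  S -> S S | T0 B | a | b
  A -> S S | a
  B -> A T0 | T1 T1
  T0 -> a
  T1 -> b

CYK table (by increasing span) (cells [i..j] with 0 ≤ i ≤ j ≤ 4 only):
  cell(0,0) b: {S,T1}  orig:{S}
  cell(1,1) a: {A,S,T0}  orig:{A,S}
  cell(2,2) b: {S,T1}  orig:{S}
  cell(3,3) b: {S,T1}  orig:{S}
  cell(4,4) a: {A,S,T0}  orig:{A,S}
  cell(0,1) ba: {A,S}
  cell(1,2) ab: {A,S}
  cell(2,3) bb: {A,B,S}
  cell(3,4) ba: {A,S}
  cell(0,2) bab: {A,S}
  cell(1,3) abb: {A,S}
  cell(2,4) bba: {A,B,S}
  cell(0,3) babb: {A,S}
  cell(1,4) abba: {A,B,S}
  cell(0,4) babba: {A,B,S}

Original NTs in T[0,4] deriving "babba": ["A", "B", "S"]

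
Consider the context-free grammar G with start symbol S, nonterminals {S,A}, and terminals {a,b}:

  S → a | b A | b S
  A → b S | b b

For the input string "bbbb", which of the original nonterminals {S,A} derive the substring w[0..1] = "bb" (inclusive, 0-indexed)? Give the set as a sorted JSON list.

CNF form of G:
  S -> T0 A | T0 S | a
  A -> T0 S | T0 T0
  T0 -> b

Fill CYK table bottom-up (cells [i..j] with 0 ≤ i ≤ j ≤ 1 only):
  [0..0]={T0}  "b"  orig:{}
  [1..1]={T0}  "b"  orig:{}
  [0..1]={A}  "bb"

Original NTs in T[0,1] deriving "bb": ["A"]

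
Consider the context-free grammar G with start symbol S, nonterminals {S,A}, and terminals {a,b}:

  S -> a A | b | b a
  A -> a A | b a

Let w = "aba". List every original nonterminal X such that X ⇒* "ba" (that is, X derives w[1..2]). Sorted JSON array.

Convert to CNF:
  S -> T0 A | T1 T0 | b
  A -> T0 A | T1 T0
  T0 -> a
  T1 -> b

CYK fill — only the sub-triangle for w[1..2]:
  T[1,1] 'b' = {S,T1}  orig:{S}
  T[2,2] 'a' = {T0}  orig:{}
  T[1,2] 'ba' = {A,S}

Original NTs in T[1,2] deriving "ba": ["A", "S"]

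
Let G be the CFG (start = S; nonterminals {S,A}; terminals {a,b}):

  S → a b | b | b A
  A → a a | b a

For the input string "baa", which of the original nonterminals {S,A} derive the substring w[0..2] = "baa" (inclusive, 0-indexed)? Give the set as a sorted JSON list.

CNF form of G:
  S -> T0 T1 | T1 A | b
  A -> T0 T0 | T1 T0
  T0 -> a
  T1 -> b

CYK table (by increasing span), restricted to cells inside w[0..2]:
  cell(0,0) b: {S,T1}  orig:{S}
  cell(1,1) a: {T0}  orig:{}
  cell(2,2) a: {T0}  orig:{}
  cell(0,1) ba: {A}
  cell(1,2) aa: {A}
  cell(0,2) baa: {S}

Original NTs in T[0,2] deriving "baa": ["S"]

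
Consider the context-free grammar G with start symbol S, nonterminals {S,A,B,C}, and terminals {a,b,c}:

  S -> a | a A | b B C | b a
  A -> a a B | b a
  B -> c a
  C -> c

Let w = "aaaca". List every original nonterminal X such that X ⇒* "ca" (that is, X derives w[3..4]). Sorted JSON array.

Convert to CNF:
  S -> T0 A | T1 T0 | T1 X4 | a
  A -> T0 X3 | T1 T0
  B -> T2 T0
  C -> c
  T0 -> a
  T1 -> b
  T2 -> c
  X3 -> T0 B
  X4 -> B C

Fill CYK table bottom-up (cells [i..j] with 3 ≤ i ≤ j ≤ 4 only):
  T[3,3] 'c' = {C,T2}  orig:{C}
  T[4,4] 'a' = {S,T0}  orig:{S}
  T[3,4] 'ca' = {B}

Original NTs in T[3,4] deriving "ca": ["B"]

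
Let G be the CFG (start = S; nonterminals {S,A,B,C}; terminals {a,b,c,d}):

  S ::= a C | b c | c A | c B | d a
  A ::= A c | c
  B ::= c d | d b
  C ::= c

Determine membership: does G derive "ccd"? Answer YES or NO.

Convert to CNF:
  S -> T0 A | T0 B | T1 T3 | T2 T0 | T3 C
  A -> A T0 | c
  B -> T0 T1 | T1 T2
  C -> c
  T0 -> c
  T1 -> d
  T2 -> b
  T3 -> a

CYK table (by increasing span):
  T[0,0] 'c' = {A,C,T0}  orig:{A,C}
  T[1,1] 'c' = {A,C,T0}  orig:{A,C}
  T[2,2] 'd' = {T1}  orig:{}
  T[0,1] 'cc' = {A,S}
  T[1,2] 'cd' = {B}
  T[0,2] 'ccd' = {S}

S ∈ T[0,2] ⇒ YES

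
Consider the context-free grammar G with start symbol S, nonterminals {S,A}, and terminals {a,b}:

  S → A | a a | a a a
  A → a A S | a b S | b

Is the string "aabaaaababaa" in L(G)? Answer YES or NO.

CNF form of G:
  S -> T0 T0 | T0 X4 | T0 X5 | T0 X6 | b
  A -> T0 X2 | T0 X3 | b
  T0 -> a
  T1 -> b
  X2 -> A S
  X3 -> T1 S
  X4 -> A S
  X5 -> T0 T0
  X6 -> T1 S

CYK fill:
  T[0,0] 'a' = {T0}  orig:{}
  T[1,1] 'a' = {T0}  orig:{}
  T[2,2] 'b' = {A,S,T1}  orig:{A,S}
  T[3,3] 'a' = {T0}  orig:{}
  T[4,4] 'a' = {T0}  orig:{}
  T[5,5] 'a' = {T0}  orig:{}
  T[6,6] 'a' = {T0}  orig:{}
  T[7,7] 'b' = {A,S,T1}  orig:{A,S}
  T[8,8] 'a' = {T0}  orig:{}
  T[9,9] 'b' = {A,S,T1}  orig:{A,S}
  T[10,10] 'a' = {T0}  orig:{}
  T[11,11] 'a' = {T0}  orig:{}
  T[0,1] 'aa' = {S,X5}  orig:{S}
  T[1,2] 'ab' = ∅
  T[2,3] 'ba' = ∅
  T[3,4] 'aa' = {S,X5}  orig:{S}
  T[4,5] 'aa' = {S,X5}  orig:{S}
  T[5,6] 'aa' = {S,X5}  orig:{S}
  T[6,7] 'ab' = ∅
  T[7,8] 'ba' = ∅
  T[8,9] 'ab' = ∅
  T[9,10] 'ba' = ∅
  T[10,11] 'aa' = {S,X5}  orig:{S}
  T[0,2] 'aab' = ∅
  T[1,3] 'aba' = ∅
  T[2,4] 'baa' = {X2,X3,X4,X6}  orig:{}
  T[3,5] 'aaa' = {S}
  T[4,6] 'aaa' = {S}
  T[5,7] 'aab' = ∅
  T[6,8] 'aba' = ∅
  T[7,9] 'bab' = ∅
  T[8,10] 'aba' = ∅
  T[9,11] 'baa' = {X2,X3,X4,X6}  orig:{}
  T[0,3] 'aaba' = ∅
  T[1,4] 'abaa' = {A,S}
  T[2,5] 'baaa' = {X2,X3,X4,X6}  orig:{}
  T[3,6] 'aaaa' = ∅
  T[4,7] 'aaab' = ∅
  T[5,8] 'aaba' = ∅
  T[6,9] 'abab' = ∅
  T[7,10] 'baba' = ∅
  T[8,11] 'abaa' = {A,S}
  T[0,4] 'aabaa' = ∅
  T[1,5] 'abaaa' = {A,S}
  T[2,6] 'baaaa' = ∅
  T[3,7] 'aaaab' = ∅
  T[4,8] 'aaaba' = ∅
  T[5,9] 'aabab' = ∅
  T[6,10] 'ababa' = ∅
  T[7,11] 'babaa' = {X2,X3,X4,X6}  orig:{}
  T[0,5] 'aabaaa' = ∅
  T[1,6] 'abaaaa' = {X2,X4}  orig:{}
  T[2,7] 'baaaab' = ∅
  T[3,8] 'aaaaba' = ∅
  T[4,9] 'aaabab' = ∅
  T[5,10] 'aababa' = ∅
  T[6,11] 'ababaa' = {A,S}
  T[0,6] 'aabaaaa' = {A,S}
  T[1,7] 'abaaaab' = ∅
  T[2,8] 'baaaaba' = ∅
  T[3,9] 'aaaabab' = ∅
  T[4,10] 'aaababa' = ∅
  T[5,11] 'aababaa' = ∅
  T[0,7] 'aabaaaab' = {X2,X4}  orig:{}
  T[1,8] 'abaaaaba' = ∅
  T[2,9] 'baaaabab' = ∅
  T[3,10] 'aaaababa' = ∅
  T[4,11] 'aaababaa' = ∅
  T[0,8] 'aabaaaaba' = ∅
  T[1,9] 'abaaaabab' = ∅
  T[2,10] 'baaaababa' = ∅
  T[3,11] 'aaaababaa' = ∅
  T[0,9] 'aabaaaabab' = ∅
  T[1,10] 'abaaaababa' = ∅
  T[2,11] 'baaaababaa' = ∅
  T[0,10] 'aabaaaababa' = ∅
  T[1,11] 'abaaaababaa' = {X2,X4}  orig:{}
  T[0,11] 'aabaaaababaa' = {A,S}

S ∈ T[0,11] ⇒ YES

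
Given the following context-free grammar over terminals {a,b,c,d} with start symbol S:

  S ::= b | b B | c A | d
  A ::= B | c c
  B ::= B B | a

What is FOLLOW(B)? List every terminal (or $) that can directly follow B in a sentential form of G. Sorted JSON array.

Compute FIRST by fixpoint:
pass 1:
  A via A→c c: +{c}
  B via B→a: +{a}
  S via S→b: +{b}
  S via S→c A: +{c}
  S via S→d: +{d}
  S: {b,c,d}  A: {c}  B: {a}
pass 2:
  A via A→B: +{a}
  S: {b,c,d}  A: {a,c}  B: {a}
pass 3: — fixpoint
  S: {b,c,d}  A: {a,c}  B: {a}

FOLLOW iteration:
FOLLOW(S) := {$}
[1]
  B→B B: FOLLOW(B) ⊇ FIRST(B) = {a}; new: +{a}
  S→b B: FOLLOW(B) ⊇ FOLLOW(S) ⊇ {$}; new: +{$}
  S→c A: FOLLOW(A) ⊇ FOLLOW(S) ⊇ {$}; new: +{$}
  FOLLOW(S)={$}  FOLLOW(A)={$}  FOLLOW(B)={$,a}
[2] — fixpoint
  FOLLOW(S)={$}  FOLLOW(A)={$}  FOLLOW(B)={$,a}

FOLLOW(B) = ["$", "a"]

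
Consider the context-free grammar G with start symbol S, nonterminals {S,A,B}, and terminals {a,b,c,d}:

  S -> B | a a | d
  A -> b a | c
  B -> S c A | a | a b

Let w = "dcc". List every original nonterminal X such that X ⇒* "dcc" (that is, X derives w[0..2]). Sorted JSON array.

Convert to CNF:
  S -> S X4 | T1 T0 | T1 T1 | a | d
  A -> T0 T1 | c
  B -> S X3 | T1 T0 | a
  T0 -> b
  T1 -> a
  T2 -> c
  X3 -> T2 A
  X4 -> T2 A

CYK table (by increasing span) — only the sub-triangle for w[0..2]:
  T[0,0] 'd' = {S}
  T[1,1] 'c' = {A,T2}  orig:{A}
  T[2,2] 'c' = {A,T2}  orig:{A}
  T[0,1] 'dc' = ∅
  T[1,2] 'cc' = {X3,X4}  orig:{}
  T[0,2] 'dcc' = {B,S}

Original NTs in T[0,2] deriving "dcc": ["B", "S"]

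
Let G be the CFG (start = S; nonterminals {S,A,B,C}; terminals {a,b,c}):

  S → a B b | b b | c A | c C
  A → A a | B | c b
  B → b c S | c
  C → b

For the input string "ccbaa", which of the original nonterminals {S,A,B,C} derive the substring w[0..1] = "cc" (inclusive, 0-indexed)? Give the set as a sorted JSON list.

Convert to CNF:
  S -> T0 X5 | T1 T1 | T2 A | T2 C
  A -> A T0 | T1 X3 | T2 T1 | c
  B -> T1 X4 | c
  C -> b
  T0 -> a
  T1 -> b
  T2 -> c
  X3 -> T2 S
  X4 -> T2 S
  X5 -> B T1

Fill CYK table bottom-up (cells [i..j] with 0 ≤ i ≤ j ≤ 1 only):
  cell(0,0) c: {A,B,T2}  orig:{A,B}
  cell(1,1) c: {A,B,T2}  orig:{A,B}
  cell(0,1) cc: {S}

Original NTs in T[0,1] deriving "cc": ["S"]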